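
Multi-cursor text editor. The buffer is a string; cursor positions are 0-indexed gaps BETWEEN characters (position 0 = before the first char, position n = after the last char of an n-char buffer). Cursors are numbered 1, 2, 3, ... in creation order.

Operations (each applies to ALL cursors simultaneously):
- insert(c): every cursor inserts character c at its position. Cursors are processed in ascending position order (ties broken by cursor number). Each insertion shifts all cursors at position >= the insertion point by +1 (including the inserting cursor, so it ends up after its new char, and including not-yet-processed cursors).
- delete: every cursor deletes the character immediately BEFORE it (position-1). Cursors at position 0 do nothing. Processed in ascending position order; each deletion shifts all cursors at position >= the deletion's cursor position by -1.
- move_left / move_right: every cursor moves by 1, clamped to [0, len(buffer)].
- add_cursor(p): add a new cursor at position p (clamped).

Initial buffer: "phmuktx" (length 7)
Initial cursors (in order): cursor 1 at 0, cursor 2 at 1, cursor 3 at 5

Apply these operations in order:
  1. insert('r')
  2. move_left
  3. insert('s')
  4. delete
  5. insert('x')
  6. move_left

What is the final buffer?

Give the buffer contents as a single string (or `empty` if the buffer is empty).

After op 1 (insert('r')): buffer="rprhmukrtx" (len 10), cursors c1@1 c2@3 c3@8, authorship 1.2....3..
After op 2 (move_left): buffer="rprhmukrtx" (len 10), cursors c1@0 c2@2 c3@7, authorship 1.2....3..
After op 3 (insert('s')): buffer="srpsrhmuksrtx" (len 13), cursors c1@1 c2@4 c3@10, authorship 11.22....33..
After op 4 (delete): buffer="rprhmukrtx" (len 10), cursors c1@0 c2@2 c3@7, authorship 1.2....3..
After op 5 (insert('x')): buffer="xrpxrhmukxrtx" (len 13), cursors c1@1 c2@4 c3@10, authorship 11.22....33..
After op 6 (move_left): buffer="xrpxrhmukxrtx" (len 13), cursors c1@0 c2@3 c3@9, authorship 11.22....33..

Answer: xrpxrhmukxrtx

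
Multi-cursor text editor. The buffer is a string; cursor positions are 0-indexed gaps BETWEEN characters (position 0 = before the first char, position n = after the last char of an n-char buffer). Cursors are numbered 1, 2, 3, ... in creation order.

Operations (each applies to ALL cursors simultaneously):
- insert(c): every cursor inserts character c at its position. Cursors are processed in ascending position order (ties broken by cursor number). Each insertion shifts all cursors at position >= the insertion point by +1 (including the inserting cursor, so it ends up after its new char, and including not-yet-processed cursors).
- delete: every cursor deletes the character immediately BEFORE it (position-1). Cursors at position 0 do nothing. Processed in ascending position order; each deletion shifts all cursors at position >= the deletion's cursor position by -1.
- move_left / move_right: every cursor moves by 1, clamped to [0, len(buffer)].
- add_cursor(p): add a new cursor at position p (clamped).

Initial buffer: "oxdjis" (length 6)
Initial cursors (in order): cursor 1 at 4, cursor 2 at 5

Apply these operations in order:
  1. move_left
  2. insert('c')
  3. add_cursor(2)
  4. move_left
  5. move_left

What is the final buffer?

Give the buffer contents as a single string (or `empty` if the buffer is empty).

After op 1 (move_left): buffer="oxdjis" (len 6), cursors c1@3 c2@4, authorship ......
After op 2 (insert('c')): buffer="oxdcjcis" (len 8), cursors c1@4 c2@6, authorship ...1.2..
After op 3 (add_cursor(2)): buffer="oxdcjcis" (len 8), cursors c3@2 c1@4 c2@6, authorship ...1.2..
After op 4 (move_left): buffer="oxdcjcis" (len 8), cursors c3@1 c1@3 c2@5, authorship ...1.2..
After op 5 (move_left): buffer="oxdcjcis" (len 8), cursors c3@0 c1@2 c2@4, authorship ...1.2..

Answer: oxdcjcis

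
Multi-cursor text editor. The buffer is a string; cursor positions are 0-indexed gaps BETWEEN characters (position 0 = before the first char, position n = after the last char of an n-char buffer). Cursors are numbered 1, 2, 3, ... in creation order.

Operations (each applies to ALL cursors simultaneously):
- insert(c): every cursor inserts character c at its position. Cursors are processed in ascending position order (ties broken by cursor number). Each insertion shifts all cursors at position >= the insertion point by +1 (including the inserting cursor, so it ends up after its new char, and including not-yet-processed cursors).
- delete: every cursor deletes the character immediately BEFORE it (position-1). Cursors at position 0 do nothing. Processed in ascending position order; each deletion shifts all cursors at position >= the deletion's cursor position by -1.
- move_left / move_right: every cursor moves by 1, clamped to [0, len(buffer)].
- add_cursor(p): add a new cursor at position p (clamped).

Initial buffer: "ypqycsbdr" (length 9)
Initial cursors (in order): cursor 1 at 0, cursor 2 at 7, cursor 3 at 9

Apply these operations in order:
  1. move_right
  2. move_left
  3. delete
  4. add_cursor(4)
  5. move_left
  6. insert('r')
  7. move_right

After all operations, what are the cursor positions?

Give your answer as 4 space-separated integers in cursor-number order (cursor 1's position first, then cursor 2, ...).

Answer: 2 10 10 6

Derivation:
After op 1 (move_right): buffer="ypqycsbdr" (len 9), cursors c1@1 c2@8 c3@9, authorship .........
After op 2 (move_left): buffer="ypqycsbdr" (len 9), cursors c1@0 c2@7 c3@8, authorship .........
After op 3 (delete): buffer="ypqycsr" (len 7), cursors c1@0 c2@6 c3@6, authorship .......
After op 4 (add_cursor(4)): buffer="ypqycsr" (len 7), cursors c1@0 c4@4 c2@6 c3@6, authorship .......
After op 5 (move_left): buffer="ypqycsr" (len 7), cursors c1@0 c4@3 c2@5 c3@5, authorship .......
After op 6 (insert('r')): buffer="rypqrycrrsr" (len 11), cursors c1@1 c4@5 c2@9 c3@9, authorship 1...4..23..
After op 7 (move_right): buffer="rypqrycrrsr" (len 11), cursors c1@2 c4@6 c2@10 c3@10, authorship 1...4..23..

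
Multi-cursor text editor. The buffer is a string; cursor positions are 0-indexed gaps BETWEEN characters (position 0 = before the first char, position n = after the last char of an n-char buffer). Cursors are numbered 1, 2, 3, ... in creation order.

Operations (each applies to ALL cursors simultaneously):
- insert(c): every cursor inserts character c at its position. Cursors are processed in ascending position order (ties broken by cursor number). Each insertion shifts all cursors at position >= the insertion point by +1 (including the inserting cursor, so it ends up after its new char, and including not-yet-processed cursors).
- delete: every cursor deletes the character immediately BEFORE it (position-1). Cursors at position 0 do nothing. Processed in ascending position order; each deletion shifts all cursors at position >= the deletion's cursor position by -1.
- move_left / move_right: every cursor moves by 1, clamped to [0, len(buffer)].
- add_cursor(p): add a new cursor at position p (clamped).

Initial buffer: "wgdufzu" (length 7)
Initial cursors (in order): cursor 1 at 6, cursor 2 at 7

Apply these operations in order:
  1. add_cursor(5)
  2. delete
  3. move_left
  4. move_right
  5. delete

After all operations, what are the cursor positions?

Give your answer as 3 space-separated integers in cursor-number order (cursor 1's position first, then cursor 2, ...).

After op 1 (add_cursor(5)): buffer="wgdufzu" (len 7), cursors c3@5 c1@6 c2@7, authorship .......
After op 2 (delete): buffer="wgdu" (len 4), cursors c1@4 c2@4 c3@4, authorship ....
After op 3 (move_left): buffer="wgdu" (len 4), cursors c1@3 c2@3 c3@3, authorship ....
After op 4 (move_right): buffer="wgdu" (len 4), cursors c1@4 c2@4 c3@4, authorship ....
After op 5 (delete): buffer="w" (len 1), cursors c1@1 c2@1 c3@1, authorship .

Answer: 1 1 1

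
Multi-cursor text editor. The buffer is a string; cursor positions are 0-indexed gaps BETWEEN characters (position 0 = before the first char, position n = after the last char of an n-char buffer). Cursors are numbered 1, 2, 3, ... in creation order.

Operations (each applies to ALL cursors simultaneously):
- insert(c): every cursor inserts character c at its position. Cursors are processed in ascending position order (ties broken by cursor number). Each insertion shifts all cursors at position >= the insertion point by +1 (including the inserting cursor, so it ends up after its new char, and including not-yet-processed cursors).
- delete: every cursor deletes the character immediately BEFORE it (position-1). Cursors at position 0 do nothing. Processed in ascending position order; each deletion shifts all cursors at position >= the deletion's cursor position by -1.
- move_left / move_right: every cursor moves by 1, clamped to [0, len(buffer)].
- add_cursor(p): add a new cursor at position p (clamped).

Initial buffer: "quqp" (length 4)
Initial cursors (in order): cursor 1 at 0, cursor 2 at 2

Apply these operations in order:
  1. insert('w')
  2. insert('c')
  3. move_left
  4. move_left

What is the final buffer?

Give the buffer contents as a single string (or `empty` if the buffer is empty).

Answer: wcquwcqp

Derivation:
After op 1 (insert('w')): buffer="wquwqp" (len 6), cursors c1@1 c2@4, authorship 1..2..
After op 2 (insert('c')): buffer="wcquwcqp" (len 8), cursors c1@2 c2@6, authorship 11..22..
After op 3 (move_left): buffer="wcquwcqp" (len 8), cursors c1@1 c2@5, authorship 11..22..
After op 4 (move_left): buffer="wcquwcqp" (len 8), cursors c1@0 c2@4, authorship 11..22..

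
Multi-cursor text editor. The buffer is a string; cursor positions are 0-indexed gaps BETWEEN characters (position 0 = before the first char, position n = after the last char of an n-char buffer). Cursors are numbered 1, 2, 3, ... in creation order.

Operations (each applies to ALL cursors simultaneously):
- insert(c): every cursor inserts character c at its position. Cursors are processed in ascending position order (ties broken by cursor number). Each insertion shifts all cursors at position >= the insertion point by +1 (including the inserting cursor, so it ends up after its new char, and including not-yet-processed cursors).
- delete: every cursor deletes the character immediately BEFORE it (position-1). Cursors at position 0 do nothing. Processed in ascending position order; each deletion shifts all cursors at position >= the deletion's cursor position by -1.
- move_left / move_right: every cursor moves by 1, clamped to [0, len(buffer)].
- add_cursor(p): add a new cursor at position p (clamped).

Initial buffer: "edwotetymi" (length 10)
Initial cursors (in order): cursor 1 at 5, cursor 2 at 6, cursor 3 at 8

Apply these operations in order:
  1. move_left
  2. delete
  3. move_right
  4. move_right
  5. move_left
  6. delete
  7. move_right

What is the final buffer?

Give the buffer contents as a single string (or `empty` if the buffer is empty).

After op 1 (move_left): buffer="edwotetymi" (len 10), cursors c1@4 c2@5 c3@7, authorship ..........
After op 2 (delete): buffer="edweymi" (len 7), cursors c1@3 c2@3 c3@4, authorship .......
After op 3 (move_right): buffer="edweymi" (len 7), cursors c1@4 c2@4 c3@5, authorship .......
After op 4 (move_right): buffer="edweymi" (len 7), cursors c1@5 c2@5 c3@6, authorship .......
After op 5 (move_left): buffer="edweymi" (len 7), cursors c1@4 c2@4 c3@5, authorship .......
After op 6 (delete): buffer="edmi" (len 4), cursors c1@2 c2@2 c3@2, authorship ....
After op 7 (move_right): buffer="edmi" (len 4), cursors c1@3 c2@3 c3@3, authorship ....

Answer: edmi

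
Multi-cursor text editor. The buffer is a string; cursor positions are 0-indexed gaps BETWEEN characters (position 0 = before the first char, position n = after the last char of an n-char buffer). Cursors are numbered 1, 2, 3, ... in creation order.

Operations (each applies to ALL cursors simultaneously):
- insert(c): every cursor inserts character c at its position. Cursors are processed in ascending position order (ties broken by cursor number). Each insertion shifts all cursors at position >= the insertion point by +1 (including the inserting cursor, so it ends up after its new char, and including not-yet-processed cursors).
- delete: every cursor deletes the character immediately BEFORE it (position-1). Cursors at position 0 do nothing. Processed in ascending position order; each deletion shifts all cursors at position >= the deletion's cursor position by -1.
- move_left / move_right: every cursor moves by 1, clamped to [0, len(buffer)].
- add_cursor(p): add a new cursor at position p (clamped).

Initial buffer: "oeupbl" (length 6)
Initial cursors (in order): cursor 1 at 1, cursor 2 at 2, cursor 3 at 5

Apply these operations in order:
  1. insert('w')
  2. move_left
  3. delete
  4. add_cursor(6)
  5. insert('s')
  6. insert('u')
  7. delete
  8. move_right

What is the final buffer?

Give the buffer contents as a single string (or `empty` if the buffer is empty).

Answer: swswupswls

Derivation:
After op 1 (insert('w')): buffer="owewupbwl" (len 9), cursors c1@2 c2@4 c3@8, authorship .1.2...3.
After op 2 (move_left): buffer="owewupbwl" (len 9), cursors c1@1 c2@3 c3@7, authorship .1.2...3.
After op 3 (delete): buffer="wwupwl" (len 6), cursors c1@0 c2@1 c3@4, authorship 12..3.
After op 4 (add_cursor(6)): buffer="wwupwl" (len 6), cursors c1@0 c2@1 c3@4 c4@6, authorship 12..3.
After op 5 (insert('s')): buffer="swswupswls" (len 10), cursors c1@1 c2@3 c3@7 c4@10, authorship 1122..33.4
After op 6 (insert('u')): buffer="suwsuwupsuwlsu" (len 14), cursors c1@2 c2@5 c3@10 c4@14, authorship 111222..333.44
After op 7 (delete): buffer="swswupswls" (len 10), cursors c1@1 c2@3 c3@7 c4@10, authorship 1122..33.4
After op 8 (move_right): buffer="swswupswls" (len 10), cursors c1@2 c2@4 c3@8 c4@10, authorship 1122..33.4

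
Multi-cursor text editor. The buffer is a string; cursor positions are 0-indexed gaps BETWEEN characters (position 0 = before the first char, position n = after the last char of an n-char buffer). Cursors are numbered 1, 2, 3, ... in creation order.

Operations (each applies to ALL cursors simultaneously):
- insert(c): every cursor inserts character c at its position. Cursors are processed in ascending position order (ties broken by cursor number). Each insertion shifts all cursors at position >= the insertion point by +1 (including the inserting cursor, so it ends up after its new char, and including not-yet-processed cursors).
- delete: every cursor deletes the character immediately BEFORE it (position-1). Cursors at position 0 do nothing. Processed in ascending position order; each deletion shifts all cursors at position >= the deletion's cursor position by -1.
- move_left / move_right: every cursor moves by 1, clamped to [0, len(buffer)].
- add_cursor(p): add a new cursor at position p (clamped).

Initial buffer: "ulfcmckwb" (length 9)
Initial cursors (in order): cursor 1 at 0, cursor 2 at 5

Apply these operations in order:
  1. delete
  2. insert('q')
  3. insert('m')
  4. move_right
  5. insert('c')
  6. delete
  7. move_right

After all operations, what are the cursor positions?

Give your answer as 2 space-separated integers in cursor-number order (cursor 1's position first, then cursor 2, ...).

Answer: 4 10

Derivation:
After op 1 (delete): buffer="ulfcckwb" (len 8), cursors c1@0 c2@4, authorship ........
After op 2 (insert('q')): buffer="qulfcqckwb" (len 10), cursors c1@1 c2@6, authorship 1....2....
After op 3 (insert('m')): buffer="qmulfcqmckwb" (len 12), cursors c1@2 c2@8, authorship 11....22....
After op 4 (move_right): buffer="qmulfcqmckwb" (len 12), cursors c1@3 c2@9, authorship 11....22....
After op 5 (insert('c')): buffer="qmuclfcqmcckwb" (len 14), cursors c1@4 c2@11, authorship 11.1...22.2...
After op 6 (delete): buffer="qmulfcqmckwb" (len 12), cursors c1@3 c2@9, authorship 11....22....
After op 7 (move_right): buffer="qmulfcqmckwb" (len 12), cursors c1@4 c2@10, authorship 11....22....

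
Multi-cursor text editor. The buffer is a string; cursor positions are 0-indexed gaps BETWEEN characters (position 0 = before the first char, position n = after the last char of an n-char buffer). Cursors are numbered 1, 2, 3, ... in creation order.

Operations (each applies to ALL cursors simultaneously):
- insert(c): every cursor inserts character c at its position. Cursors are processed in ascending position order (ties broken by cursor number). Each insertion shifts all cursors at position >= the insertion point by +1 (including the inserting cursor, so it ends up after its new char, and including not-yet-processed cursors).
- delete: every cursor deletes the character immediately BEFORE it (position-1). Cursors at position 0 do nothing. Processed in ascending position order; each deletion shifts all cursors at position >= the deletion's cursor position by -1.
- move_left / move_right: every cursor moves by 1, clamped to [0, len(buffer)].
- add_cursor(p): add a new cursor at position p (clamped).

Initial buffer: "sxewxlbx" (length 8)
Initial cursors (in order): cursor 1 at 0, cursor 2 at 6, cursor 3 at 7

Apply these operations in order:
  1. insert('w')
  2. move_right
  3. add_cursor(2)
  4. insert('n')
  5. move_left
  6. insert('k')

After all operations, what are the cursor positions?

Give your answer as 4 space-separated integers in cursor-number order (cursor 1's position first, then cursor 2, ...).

Answer: 5 14 18 5

Derivation:
After op 1 (insert('w')): buffer="wsxewxlwbwx" (len 11), cursors c1@1 c2@8 c3@10, authorship 1......2.3.
After op 2 (move_right): buffer="wsxewxlwbwx" (len 11), cursors c1@2 c2@9 c3@11, authorship 1......2.3.
After op 3 (add_cursor(2)): buffer="wsxewxlwbwx" (len 11), cursors c1@2 c4@2 c2@9 c3@11, authorship 1......2.3.
After op 4 (insert('n')): buffer="wsnnxewxlwbnwxn" (len 15), cursors c1@4 c4@4 c2@12 c3@15, authorship 1.14.....2.23.3
After op 5 (move_left): buffer="wsnnxewxlwbnwxn" (len 15), cursors c1@3 c4@3 c2@11 c3@14, authorship 1.14.....2.23.3
After op 6 (insert('k')): buffer="wsnkknxewxlwbknwxkn" (len 19), cursors c1@5 c4@5 c2@14 c3@18, authorship 1.1144.....2.223.33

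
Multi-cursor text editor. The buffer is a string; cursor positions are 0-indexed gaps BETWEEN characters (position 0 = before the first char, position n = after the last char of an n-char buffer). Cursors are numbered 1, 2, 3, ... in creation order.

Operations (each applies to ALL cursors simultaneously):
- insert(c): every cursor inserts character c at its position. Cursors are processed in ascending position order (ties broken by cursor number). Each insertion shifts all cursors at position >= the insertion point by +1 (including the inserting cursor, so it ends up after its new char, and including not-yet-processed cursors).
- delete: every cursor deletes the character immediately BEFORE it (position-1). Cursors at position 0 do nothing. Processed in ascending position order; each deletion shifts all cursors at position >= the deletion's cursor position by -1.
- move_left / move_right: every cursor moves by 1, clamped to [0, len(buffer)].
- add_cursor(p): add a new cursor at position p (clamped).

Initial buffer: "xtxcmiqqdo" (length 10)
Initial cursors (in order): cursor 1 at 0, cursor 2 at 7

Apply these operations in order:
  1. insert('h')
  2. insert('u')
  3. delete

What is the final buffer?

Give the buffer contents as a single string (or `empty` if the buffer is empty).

After op 1 (insert('h')): buffer="hxtxcmiqhqdo" (len 12), cursors c1@1 c2@9, authorship 1.......2...
After op 2 (insert('u')): buffer="huxtxcmiqhuqdo" (len 14), cursors c1@2 c2@11, authorship 11.......22...
After op 3 (delete): buffer="hxtxcmiqhqdo" (len 12), cursors c1@1 c2@9, authorship 1.......2...

Answer: hxtxcmiqhqdo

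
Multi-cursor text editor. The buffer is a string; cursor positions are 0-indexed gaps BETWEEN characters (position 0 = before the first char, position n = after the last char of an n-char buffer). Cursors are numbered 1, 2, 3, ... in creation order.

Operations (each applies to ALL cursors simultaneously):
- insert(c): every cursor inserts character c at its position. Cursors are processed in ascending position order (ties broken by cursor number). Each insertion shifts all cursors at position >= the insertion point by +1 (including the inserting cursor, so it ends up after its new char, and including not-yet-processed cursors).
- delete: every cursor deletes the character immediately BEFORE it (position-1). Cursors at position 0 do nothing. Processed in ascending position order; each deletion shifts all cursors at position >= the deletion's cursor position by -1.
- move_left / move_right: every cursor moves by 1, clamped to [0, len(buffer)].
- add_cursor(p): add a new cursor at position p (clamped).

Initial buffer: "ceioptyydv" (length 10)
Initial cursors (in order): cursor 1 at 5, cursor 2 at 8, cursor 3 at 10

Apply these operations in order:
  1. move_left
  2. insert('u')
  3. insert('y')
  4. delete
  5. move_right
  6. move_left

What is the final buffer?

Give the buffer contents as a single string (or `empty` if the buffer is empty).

After op 1 (move_left): buffer="ceioptyydv" (len 10), cursors c1@4 c2@7 c3@9, authorship ..........
After op 2 (insert('u')): buffer="ceiouptyuyduv" (len 13), cursors c1@5 c2@9 c3@12, authorship ....1...2..3.
After op 3 (insert('y')): buffer="ceiouyptyuyyduyv" (len 16), cursors c1@6 c2@11 c3@15, authorship ....11...22..33.
After op 4 (delete): buffer="ceiouptyuyduv" (len 13), cursors c1@5 c2@9 c3@12, authorship ....1...2..3.
After op 5 (move_right): buffer="ceiouptyuyduv" (len 13), cursors c1@6 c2@10 c3@13, authorship ....1...2..3.
After op 6 (move_left): buffer="ceiouptyuyduv" (len 13), cursors c1@5 c2@9 c3@12, authorship ....1...2..3.

Answer: ceiouptyuyduv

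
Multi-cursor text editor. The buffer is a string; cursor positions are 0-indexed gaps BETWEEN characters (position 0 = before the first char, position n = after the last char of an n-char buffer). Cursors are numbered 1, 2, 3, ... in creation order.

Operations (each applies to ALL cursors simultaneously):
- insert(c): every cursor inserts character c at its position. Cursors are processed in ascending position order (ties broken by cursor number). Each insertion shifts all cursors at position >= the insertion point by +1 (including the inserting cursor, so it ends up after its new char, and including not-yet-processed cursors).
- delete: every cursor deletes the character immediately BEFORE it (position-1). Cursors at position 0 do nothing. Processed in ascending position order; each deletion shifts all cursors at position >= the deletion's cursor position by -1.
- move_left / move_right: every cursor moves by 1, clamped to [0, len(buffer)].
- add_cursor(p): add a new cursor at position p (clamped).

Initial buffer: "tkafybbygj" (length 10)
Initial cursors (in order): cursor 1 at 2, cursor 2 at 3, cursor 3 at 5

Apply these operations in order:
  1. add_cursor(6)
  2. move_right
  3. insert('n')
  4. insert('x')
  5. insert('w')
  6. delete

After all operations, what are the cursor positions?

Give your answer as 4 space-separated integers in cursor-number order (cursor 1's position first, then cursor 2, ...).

After op 1 (add_cursor(6)): buffer="tkafybbygj" (len 10), cursors c1@2 c2@3 c3@5 c4@6, authorship ..........
After op 2 (move_right): buffer="tkafybbygj" (len 10), cursors c1@3 c2@4 c3@6 c4@7, authorship ..........
After op 3 (insert('n')): buffer="tkanfnybnbnygj" (len 14), cursors c1@4 c2@6 c3@9 c4@11, authorship ...1.2..3.4...
After op 4 (insert('x')): buffer="tkanxfnxybnxbnxygj" (len 18), cursors c1@5 c2@8 c3@12 c4@15, authorship ...11.22..33.44...
After op 5 (insert('w')): buffer="tkanxwfnxwybnxwbnxwygj" (len 22), cursors c1@6 c2@10 c3@15 c4@19, authorship ...111.222..333.444...
After op 6 (delete): buffer="tkanxfnxybnxbnxygj" (len 18), cursors c1@5 c2@8 c3@12 c4@15, authorship ...11.22..33.44...

Answer: 5 8 12 15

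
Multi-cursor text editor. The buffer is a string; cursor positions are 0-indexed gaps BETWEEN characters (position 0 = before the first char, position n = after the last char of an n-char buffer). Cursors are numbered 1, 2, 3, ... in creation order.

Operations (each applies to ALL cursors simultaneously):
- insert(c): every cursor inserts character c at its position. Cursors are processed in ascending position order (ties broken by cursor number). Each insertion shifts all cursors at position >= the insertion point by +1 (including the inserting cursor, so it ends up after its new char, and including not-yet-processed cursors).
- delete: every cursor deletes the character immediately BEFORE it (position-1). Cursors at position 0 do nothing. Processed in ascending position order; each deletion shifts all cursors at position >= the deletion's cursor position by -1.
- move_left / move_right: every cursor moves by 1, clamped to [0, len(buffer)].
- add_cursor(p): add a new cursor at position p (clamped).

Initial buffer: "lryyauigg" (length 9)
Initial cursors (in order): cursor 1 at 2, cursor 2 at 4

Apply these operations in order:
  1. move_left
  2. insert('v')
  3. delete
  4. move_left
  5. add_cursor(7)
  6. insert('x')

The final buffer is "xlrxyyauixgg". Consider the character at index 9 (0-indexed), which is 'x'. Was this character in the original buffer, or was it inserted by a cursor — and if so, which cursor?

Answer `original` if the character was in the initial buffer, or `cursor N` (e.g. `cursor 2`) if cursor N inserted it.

After op 1 (move_left): buffer="lryyauigg" (len 9), cursors c1@1 c2@3, authorship .........
After op 2 (insert('v')): buffer="lvryvyauigg" (len 11), cursors c1@2 c2@5, authorship .1..2......
After op 3 (delete): buffer="lryyauigg" (len 9), cursors c1@1 c2@3, authorship .........
After op 4 (move_left): buffer="lryyauigg" (len 9), cursors c1@0 c2@2, authorship .........
After op 5 (add_cursor(7)): buffer="lryyauigg" (len 9), cursors c1@0 c2@2 c3@7, authorship .........
After op 6 (insert('x')): buffer="xlrxyyauixgg" (len 12), cursors c1@1 c2@4 c3@10, authorship 1..2.....3..
Authorship (.=original, N=cursor N): 1 . . 2 . . . . . 3 . .
Index 9: author = 3

Answer: cursor 3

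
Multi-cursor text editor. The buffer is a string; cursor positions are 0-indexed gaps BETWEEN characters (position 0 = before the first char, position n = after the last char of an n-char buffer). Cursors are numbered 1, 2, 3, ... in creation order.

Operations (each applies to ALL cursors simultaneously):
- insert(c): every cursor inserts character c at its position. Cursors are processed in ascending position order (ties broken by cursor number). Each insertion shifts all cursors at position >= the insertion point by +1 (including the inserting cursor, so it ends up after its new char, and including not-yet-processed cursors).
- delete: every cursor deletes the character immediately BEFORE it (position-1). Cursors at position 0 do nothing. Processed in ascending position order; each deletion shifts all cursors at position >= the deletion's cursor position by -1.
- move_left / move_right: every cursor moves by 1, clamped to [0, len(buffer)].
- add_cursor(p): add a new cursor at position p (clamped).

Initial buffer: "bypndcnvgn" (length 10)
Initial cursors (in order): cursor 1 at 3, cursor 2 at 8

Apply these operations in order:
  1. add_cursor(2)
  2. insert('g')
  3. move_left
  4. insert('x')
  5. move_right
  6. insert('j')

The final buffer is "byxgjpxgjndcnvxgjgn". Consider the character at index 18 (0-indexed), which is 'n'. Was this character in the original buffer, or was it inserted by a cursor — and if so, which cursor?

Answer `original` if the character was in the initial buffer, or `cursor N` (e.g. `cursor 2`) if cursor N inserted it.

Answer: original

Derivation:
After op 1 (add_cursor(2)): buffer="bypndcnvgn" (len 10), cursors c3@2 c1@3 c2@8, authorship ..........
After op 2 (insert('g')): buffer="bygpgndcnvggn" (len 13), cursors c3@3 c1@5 c2@11, authorship ..3.1.....2..
After op 3 (move_left): buffer="bygpgndcnvggn" (len 13), cursors c3@2 c1@4 c2@10, authorship ..3.1.....2..
After op 4 (insert('x')): buffer="byxgpxgndcnvxggn" (len 16), cursors c3@3 c1@6 c2@13, authorship ..33.11.....22..
After op 5 (move_right): buffer="byxgpxgndcnvxggn" (len 16), cursors c3@4 c1@7 c2@14, authorship ..33.11.....22..
After op 6 (insert('j')): buffer="byxgjpxgjndcnvxgjgn" (len 19), cursors c3@5 c1@9 c2@17, authorship ..333.111.....222..
Authorship (.=original, N=cursor N): . . 3 3 3 . 1 1 1 . . . . . 2 2 2 . .
Index 18: author = original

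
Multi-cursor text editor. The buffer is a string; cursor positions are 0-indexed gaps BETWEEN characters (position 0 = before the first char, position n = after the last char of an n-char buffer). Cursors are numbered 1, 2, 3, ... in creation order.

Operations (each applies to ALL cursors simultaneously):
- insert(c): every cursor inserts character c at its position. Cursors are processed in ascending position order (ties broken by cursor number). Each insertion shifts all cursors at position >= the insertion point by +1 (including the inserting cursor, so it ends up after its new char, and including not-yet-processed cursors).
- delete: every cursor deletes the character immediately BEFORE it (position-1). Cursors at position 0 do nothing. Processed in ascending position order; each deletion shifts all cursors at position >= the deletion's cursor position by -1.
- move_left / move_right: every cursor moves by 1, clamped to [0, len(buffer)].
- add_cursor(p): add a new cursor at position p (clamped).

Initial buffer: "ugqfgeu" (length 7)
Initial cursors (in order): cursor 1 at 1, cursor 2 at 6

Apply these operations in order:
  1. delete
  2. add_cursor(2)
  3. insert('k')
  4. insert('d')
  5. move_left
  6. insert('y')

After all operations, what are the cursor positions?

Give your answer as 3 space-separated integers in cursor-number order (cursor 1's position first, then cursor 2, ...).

After op 1 (delete): buffer="gqfgu" (len 5), cursors c1@0 c2@4, authorship .....
After op 2 (add_cursor(2)): buffer="gqfgu" (len 5), cursors c1@0 c3@2 c2@4, authorship .....
After op 3 (insert('k')): buffer="kgqkfgku" (len 8), cursors c1@1 c3@4 c2@7, authorship 1..3..2.
After op 4 (insert('d')): buffer="kdgqkdfgkdu" (len 11), cursors c1@2 c3@6 c2@10, authorship 11..33..22.
After op 5 (move_left): buffer="kdgqkdfgkdu" (len 11), cursors c1@1 c3@5 c2@9, authorship 11..33..22.
After op 6 (insert('y')): buffer="kydgqkydfgkydu" (len 14), cursors c1@2 c3@7 c2@12, authorship 111..333..222.

Answer: 2 12 7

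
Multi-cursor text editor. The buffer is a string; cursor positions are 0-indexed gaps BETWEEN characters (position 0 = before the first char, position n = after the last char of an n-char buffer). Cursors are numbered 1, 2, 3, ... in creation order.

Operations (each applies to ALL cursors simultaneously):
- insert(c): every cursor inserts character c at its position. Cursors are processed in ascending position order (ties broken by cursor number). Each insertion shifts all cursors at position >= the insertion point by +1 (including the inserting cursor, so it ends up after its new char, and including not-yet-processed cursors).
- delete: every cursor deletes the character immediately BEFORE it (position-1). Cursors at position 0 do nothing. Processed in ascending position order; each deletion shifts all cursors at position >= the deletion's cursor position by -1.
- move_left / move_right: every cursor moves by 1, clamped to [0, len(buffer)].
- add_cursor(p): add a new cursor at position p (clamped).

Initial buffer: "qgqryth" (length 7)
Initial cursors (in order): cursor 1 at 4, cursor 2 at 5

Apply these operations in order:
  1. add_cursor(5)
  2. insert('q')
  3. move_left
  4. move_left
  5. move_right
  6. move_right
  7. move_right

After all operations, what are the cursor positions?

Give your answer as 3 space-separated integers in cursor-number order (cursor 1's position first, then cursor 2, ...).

Answer: 6 9 9

Derivation:
After op 1 (add_cursor(5)): buffer="qgqryth" (len 7), cursors c1@4 c2@5 c3@5, authorship .......
After op 2 (insert('q')): buffer="qgqrqyqqth" (len 10), cursors c1@5 c2@8 c3@8, authorship ....1.23..
After op 3 (move_left): buffer="qgqrqyqqth" (len 10), cursors c1@4 c2@7 c3@7, authorship ....1.23..
After op 4 (move_left): buffer="qgqrqyqqth" (len 10), cursors c1@3 c2@6 c3@6, authorship ....1.23..
After op 5 (move_right): buffer="qgqrqyqqth" (len 10), cursors c1@4 c2@7 c3@7, authorship ....1.23..
After op 6 (move_right): buffer="qgqrqyqqth" (len 10), cursors c1@5 c2@8 c3@8, authorship ....1.23..
After op 7 (move_right): buffer="qgqrqyqqth" (len 10), cursors c1@6 c2@9 c3@9, authorship ....1.23..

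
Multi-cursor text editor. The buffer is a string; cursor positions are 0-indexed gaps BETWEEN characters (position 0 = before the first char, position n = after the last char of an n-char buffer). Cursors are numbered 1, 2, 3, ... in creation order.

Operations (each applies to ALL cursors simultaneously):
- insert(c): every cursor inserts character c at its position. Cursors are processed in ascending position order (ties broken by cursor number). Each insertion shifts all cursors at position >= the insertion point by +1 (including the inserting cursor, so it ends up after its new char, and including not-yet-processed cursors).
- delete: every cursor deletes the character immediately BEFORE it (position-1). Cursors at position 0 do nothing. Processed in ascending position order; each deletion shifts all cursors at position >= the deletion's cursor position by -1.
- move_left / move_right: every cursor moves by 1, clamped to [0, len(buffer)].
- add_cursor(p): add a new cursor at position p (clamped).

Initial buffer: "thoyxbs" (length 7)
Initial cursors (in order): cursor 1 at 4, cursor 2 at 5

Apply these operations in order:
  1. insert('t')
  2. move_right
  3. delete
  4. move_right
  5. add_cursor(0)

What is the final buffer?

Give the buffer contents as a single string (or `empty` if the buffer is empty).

After op 1 (insert('t')): buffer="thoytxtbs" (len 9), cursors c1@5 c2@7, authorship ....1.2..
After op 2 (move_right): buffer="thoytxtbs" (len 9), cursors c1@6 c2@8, authorship ....1.2..
After op 3 (delete): buffer="thoytts" (len 7), cursors c1@5 c2@6, authorship ....12.
After op 4 (move_right): buffer="thoytts" (len 7), cursors c1@6 c2@7, authorship ....12.
After op 5 (add_cursor(0)): buffer="thoytts" (len 7), cursors c3@0 c1@6 c2@7, authorship ....12.

Answer: thoytts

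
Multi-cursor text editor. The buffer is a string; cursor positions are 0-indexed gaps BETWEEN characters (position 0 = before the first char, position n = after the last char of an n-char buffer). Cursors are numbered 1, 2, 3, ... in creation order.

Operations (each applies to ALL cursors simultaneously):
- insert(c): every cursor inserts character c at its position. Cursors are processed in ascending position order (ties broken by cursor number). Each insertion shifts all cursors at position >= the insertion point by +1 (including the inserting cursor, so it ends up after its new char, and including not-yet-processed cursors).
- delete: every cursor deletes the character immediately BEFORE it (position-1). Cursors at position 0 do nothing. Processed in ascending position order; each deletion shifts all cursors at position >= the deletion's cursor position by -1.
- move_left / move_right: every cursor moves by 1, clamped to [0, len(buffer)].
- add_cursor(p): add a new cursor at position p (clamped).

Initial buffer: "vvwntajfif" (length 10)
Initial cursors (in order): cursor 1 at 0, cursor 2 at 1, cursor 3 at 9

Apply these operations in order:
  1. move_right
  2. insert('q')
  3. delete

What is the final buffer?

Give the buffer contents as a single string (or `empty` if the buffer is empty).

After op 1 (move_right): buffer="vvwntajfif" (len 10), cursors c1@1 c2@2 c3@10, authorship ..........
After op 2 (insert('q')): buffer="vqvqwntajfifq" (len 13), cursors c1@2 c2@4 c3@13, authorship .1.2........3
After op 3 (delete): buffer="vvwntajfif" (len 10), cursors c1@1 c2@2 c3@10, authorship ..........

Answer: vvwntajfif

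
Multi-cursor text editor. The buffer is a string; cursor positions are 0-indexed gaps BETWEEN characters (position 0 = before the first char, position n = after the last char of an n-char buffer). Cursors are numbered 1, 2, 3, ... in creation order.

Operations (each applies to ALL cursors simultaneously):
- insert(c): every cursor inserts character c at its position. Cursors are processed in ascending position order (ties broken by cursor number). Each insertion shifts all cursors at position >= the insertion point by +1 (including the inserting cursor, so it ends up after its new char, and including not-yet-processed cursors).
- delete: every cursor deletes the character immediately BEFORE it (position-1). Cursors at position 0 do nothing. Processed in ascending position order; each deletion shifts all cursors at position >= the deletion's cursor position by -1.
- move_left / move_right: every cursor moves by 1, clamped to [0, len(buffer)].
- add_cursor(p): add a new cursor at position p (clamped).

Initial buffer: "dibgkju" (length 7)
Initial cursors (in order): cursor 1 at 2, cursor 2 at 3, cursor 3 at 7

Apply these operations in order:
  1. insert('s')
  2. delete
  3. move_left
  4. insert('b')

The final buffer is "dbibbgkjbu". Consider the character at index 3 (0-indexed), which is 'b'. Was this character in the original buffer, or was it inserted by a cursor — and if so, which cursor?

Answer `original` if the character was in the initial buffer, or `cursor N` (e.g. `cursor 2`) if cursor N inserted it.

Answer: cursor 2

Derivation:
After op 1 (insert('s')): buffer="disbsgkjus" (len 10), cursors c1@3 c2@5 c3@10, authorship ..1.2....3
After op 2 (delete): buffer="dibgkju" (len 7), cursors c1@2 c2@3 c3@7, authorship .......
After op 3 (move_left): buffer="dibgkju" (len 7), cursors c1@1 c2@2 c3@6, authorship .......
After op 4 (insert('b')): buffer="dbibbgkjbu" (len 10), cursors c1@2 c2@4 c3@9, authorship .1.2....3.
Authorship (.=original, N=cursor N): . 1 . 2 . . . . 3 .
Index 3: author = 2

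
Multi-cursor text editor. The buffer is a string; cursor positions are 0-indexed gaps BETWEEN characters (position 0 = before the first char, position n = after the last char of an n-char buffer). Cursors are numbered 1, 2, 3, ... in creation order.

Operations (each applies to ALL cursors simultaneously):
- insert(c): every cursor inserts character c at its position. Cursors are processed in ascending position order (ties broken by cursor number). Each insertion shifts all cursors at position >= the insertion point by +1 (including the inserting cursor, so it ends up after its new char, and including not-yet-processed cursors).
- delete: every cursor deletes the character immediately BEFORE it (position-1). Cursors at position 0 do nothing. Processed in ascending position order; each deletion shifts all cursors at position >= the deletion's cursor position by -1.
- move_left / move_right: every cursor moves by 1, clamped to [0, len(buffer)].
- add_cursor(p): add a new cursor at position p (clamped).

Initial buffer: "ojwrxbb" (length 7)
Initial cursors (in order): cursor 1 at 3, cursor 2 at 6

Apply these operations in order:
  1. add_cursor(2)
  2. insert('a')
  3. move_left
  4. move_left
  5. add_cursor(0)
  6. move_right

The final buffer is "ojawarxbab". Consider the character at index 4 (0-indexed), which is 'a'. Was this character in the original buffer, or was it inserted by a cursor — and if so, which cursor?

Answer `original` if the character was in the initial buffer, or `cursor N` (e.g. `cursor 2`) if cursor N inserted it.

Answer: cursor 1

Derivation:
After op 1 (add_cursor(2)): buffer="ojwrxbb" (len 7), cursors c3@2 c1@3 c2@6, authorship .......
After op 2 (insert('a')): buffer="ojawarxbab" (len 10), cursors c3@3 c1@5 c2@9, authorship ..3.1...2.
After op 3 (move_left): buffer="ojawarxbab" (len 10), cursors c3@2 c1@4 c2@8, authorship ..3.1...2.
After op 4 (move_left): buffer="ojawarxbab" (len 10), cursors c3@1 c1@3 c2@7, authorship ..3.1...2.
After op 5 (add_cursor(0)): buffer="ojawarxbab" (len 10), cursors c4@0 c3@1 c1@3 c2@7, authorship ..3.1...2.
After op 6 (move_right): buffer="ojawarxbab" (len 10), cursors c4@1 c3@2 c1@4 c2@8, authorship ..3.1...2.
Authorship (.=original, N=cursor N): . . 3 . 1 . . . 2 .
Index 4: author = 1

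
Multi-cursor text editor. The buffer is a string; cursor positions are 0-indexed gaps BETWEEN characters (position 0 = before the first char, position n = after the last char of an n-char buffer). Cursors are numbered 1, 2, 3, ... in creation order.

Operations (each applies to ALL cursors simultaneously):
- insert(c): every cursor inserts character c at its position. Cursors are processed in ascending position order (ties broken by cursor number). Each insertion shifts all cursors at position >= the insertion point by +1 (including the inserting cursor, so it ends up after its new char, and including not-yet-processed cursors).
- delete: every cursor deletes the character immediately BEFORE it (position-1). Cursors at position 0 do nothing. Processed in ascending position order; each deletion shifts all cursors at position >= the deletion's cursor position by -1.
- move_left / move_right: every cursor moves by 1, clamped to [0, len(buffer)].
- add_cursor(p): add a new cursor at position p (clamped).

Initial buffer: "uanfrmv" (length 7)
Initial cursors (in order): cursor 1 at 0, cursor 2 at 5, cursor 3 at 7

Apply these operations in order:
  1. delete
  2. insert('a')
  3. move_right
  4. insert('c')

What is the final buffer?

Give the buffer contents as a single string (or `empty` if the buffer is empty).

Answer: aucanfamcac

Derivation:
After op 1 (delete): buffer="uanfm" (len 5), cursors c1@0 c2@4 c3@5, authorship .....
After op 2 (insert('a')): buffer="auanfama" (len 8), cursors c1@1 c2@6 c3@8, authorship 1....2.3
After op 3 (move_right): buffer="auanfama" (len 8), cursors c1@2 c2@7 c3@8, authorship 1....2.3
After op 4 (insert('c')): buffer="aucanfamcac" (len 11), cursors c1@3 c2@9 c3@11, authorship 1.1...2.233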